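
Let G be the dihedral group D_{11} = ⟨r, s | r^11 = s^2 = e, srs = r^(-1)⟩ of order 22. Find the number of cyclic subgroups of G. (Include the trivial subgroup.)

13

Each element a generates a cyclic subgroup ⟨a⟩; distinct elements may generate the same one (a cyclic group of order d has φ(d) generators).
Cyclic subgroups by order — order 1: 1; order 2: 11; order 11: 1.
Total: 13.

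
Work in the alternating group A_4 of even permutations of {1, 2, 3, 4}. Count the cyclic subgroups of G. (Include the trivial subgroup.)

8

Group the elements of G by the cyclic subgroup they generate; each cyclic subgroup of order d accounts for φ(d) elements.
Cyclic subgroups by order — order 1: 1; order 2: 3; order 3: 4.
Total: 8.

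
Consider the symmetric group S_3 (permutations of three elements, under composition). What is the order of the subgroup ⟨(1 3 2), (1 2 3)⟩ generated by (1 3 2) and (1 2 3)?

3

|⟨(1 3 2)⟩| = 3 and |⟨(1 2 3)⟩| = 3, so |H| is a multiple of lcm(3, 3) = 3 and divides |G| = 6.
Closing under the operation: H = {e, (1 2 3), (1 3 2)}, so |H| = 3.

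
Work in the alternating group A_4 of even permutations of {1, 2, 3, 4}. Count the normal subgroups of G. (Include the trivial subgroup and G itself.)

G has 10 subgroups. Checking conjugation-invariance by order — order 1: 1/1 normal; order 2: 0/3 normal; order 3: 0/4 normal; order 4: 1/1 normal; order 12: 1/1 normal.
Total normal subgroups: 3.

3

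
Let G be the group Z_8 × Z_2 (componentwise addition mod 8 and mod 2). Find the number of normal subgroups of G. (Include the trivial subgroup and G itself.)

G is abelian, so every subgroup is normal.
G has 11 subgroups in total, hence 11 normal subgroups.

11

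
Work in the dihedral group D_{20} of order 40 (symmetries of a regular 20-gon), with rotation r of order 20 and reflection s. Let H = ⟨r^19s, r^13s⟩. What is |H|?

|⟨r^19s⟩| = 2 and |⟨r^13s⟩| = 2, so |H| is a multiple of lcm(2, 2) = 2 and divides |G| = 40.
Closing under the operation: H = {e, r^2, r^4, r^6, r^8, r^10, r^12, r^14, r^16, r^18, rs, r^3s, r^5s, r^7s, r^9s, r^11s, r^13s, r^15s, r^17s, r^19s}, so |H| = 20.

20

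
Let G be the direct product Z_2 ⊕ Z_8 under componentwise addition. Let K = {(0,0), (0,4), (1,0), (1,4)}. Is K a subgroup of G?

|K| = 4 divides |G| = 16, consistent with Lagrange.
K contains the identity, every element's inverse is in K, and K is closed under +: it is a subgroup.

Yes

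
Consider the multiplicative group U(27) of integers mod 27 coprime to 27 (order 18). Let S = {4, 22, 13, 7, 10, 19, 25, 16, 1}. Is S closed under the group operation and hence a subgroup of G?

|S| = 9 divides |G| = 18, consistent with Lagrange.
S contains the identity, every element's inverse is in S, and S is closed under ·: it is a subgroup.
In fact S = ⟨4⟩.

Yes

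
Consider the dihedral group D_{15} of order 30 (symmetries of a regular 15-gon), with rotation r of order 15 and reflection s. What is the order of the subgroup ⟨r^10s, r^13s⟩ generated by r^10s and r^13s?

10

|⟨r^10s⟩| = 2 and |⟨r^13s⟩| = 2, so |H| is a multiple of lcm(2, 2) = 2 and divides |G| = 30.
Closing under the operation: H = {e, r^3, r^6, r^9, r^12, rs, r^4s, r^7s, r^10s, r^13s}, so |H| = 10.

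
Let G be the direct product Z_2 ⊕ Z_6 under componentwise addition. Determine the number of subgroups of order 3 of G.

1

|G| = 12 and 3 | 12, so subgroups of order 3 are possible by Lagrange.
The subgroups of order 3 are: {(0,0), (0,2), (0,4)}.
So G has 1 subgroup of order 3.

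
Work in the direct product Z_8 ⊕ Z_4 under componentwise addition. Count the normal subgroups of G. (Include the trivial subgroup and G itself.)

G is abelian, so every subgroup is normal.
G has 22 subgroups in total, hence 22 normal subgroups.

22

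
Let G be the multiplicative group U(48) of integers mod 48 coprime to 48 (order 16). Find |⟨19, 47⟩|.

8

|⟨19⟩| = 4 and |⟨47⟩| = 2, so |H| is a multiple of lcm(4, 2) = 4 and divides |G| = 16.
Closing under the operation: H = {1, 5, 19, 23, 25, 29, 43, 47}, so |H| = 8.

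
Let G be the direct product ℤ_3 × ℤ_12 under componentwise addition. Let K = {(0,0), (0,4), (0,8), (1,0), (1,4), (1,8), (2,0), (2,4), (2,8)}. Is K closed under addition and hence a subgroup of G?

Yes

|K| = 9 divides |G| = 36, consistent with Lagrange.
K contains the identity, every element's inverse is in K, and K is closed under +: it is a subgroup.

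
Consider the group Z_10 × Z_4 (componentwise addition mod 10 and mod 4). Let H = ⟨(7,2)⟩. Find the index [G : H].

|⟨(7,2)⟩| = 10 and |G| = 40.
By Lagrange, [G : H] = |G|/|H| = 40/10 = 4.

4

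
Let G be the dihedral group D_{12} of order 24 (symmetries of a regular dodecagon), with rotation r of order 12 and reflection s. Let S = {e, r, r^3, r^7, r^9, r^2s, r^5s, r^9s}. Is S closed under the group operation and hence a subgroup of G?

No

r ∈ S but its inverse r^11 ∉ S, so S is not a subgroup.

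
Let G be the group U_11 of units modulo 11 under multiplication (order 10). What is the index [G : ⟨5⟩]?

|⟨5⟩| = 5 and |G| = 10.
By Lagrange, [G : H] = |G|/|H| = 10/5 = 2.

2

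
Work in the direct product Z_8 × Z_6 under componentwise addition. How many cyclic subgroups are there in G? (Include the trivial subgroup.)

Group the elements of G by the cyclic subgroup they generate; each cyclic subgroup of order d accounts for φ(d) elements.
Cyclic subgroups by order — order 1: 1; order 2: 3; order 3: 1; order 4: 2; order 6: 3; order 8: 2; order 12: 2; order 24: 2.
Total: 16.

16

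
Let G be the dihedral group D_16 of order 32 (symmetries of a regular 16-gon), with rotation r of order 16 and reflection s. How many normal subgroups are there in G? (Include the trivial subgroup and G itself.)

G has 36 subgroups. Checking conjugation-invariance by order — order 1: 1/1 normal; order 2: 1/17 normal; order 4: 1/9 normal; order 8: 1/5 normal; order 16: 3/3 normal; order 32: 1/1 normal.
Total normal subgroups: 8.

8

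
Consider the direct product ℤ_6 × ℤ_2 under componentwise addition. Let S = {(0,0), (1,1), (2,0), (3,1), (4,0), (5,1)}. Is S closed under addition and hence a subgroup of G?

Yes

|S| = 6 divides |G| = 12, consistent with Lagrange.
S contains the identity, every element's inverse is in S, and S is closed under +: it is a subgroup.
In fact S = ⟨(1,1)⟩.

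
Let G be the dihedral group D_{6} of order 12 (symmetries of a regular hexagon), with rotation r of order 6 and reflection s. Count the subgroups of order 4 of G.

|G| = 12 and 4 | 12, so subgroups of order 4 are possible by Lagrange.
The subgroups of order 4 are: {e, r^3, r^2s, r^5s}; {e, r^3, s, r^3s}; {e, r^3, rs, r^4s}.
So G has 3 subgroups of order 4.

3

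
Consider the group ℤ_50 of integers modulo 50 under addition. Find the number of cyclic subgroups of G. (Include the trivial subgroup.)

Each element a generates a cyclic subgroup ⟨a⟩; distinct elements may generate the same one (a cyclic group of order d has φ(d) generators).
Cyclic subgroups by order — order 1: 1; order 2: 1; order 5: 1; order 10: 1; order 25: 1; order 50: 1.
Total: 6.

6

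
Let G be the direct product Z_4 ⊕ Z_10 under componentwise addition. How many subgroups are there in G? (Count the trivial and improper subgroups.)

16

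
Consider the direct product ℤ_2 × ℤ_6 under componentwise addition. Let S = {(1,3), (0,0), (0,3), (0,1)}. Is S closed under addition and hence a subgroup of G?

(0,1) ∈ S but its inverse (0,5) ∉ S, so S is not a subgroup.

No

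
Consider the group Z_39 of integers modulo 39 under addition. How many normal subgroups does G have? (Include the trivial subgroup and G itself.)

4

G is abelian, so every subgroup is normal.
G has 4 subgroups in total, hence 4 normal subgroups.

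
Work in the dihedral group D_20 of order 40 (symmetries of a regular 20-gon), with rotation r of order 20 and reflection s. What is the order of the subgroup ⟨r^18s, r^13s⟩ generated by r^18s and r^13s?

8

|⟨r^18s⟩| = 2 and |⟨r^13s⟩| = 2, so |H| is a multiple of lcm(2, 2) = 2 and divides |G| = 40.
Closing under the operation: H = {e, r^5, r^10, r^15, r^3s, r^8s, r^13s, r^18s}, so |H| = 8.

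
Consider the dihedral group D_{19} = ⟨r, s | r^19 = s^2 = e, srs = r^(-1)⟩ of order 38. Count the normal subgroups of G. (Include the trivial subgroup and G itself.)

3

G has 22 subgroups. Checking conjugation-invariance by order — order 1: 1/1 normal; order 2: 0/19 normal; order 19: 1/1 normal; order 38: 1/1 normal.
Total normal subgroups: 3.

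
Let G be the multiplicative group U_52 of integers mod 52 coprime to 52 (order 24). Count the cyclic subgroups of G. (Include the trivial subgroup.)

Each element a generates a cyclic subgroup ⟨a⟩; distinct elements may generate the same one (a cyclic group of order d has φ(d) generators).
Cyclic subgroups by order — order 1: 1; order 2: 3; order 3: 1; order 4: 2; order 6: 3; order 12: 2.
Total: 12.

12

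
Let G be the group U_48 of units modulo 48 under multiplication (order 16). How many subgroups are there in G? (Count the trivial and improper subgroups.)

|G| = 16, so by Lagrange every subgroup order divides 16. Divisors: 1, 2, 4, 8, 16.
Subgroups by order — order 1: 1; order 2: 7; order 4: 11; order 8: 7; order 16: 1.
Total: 1 + 7 + 11 + 7 + 1 = 27.

27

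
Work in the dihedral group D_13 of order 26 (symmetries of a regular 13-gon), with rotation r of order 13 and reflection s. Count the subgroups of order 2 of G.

13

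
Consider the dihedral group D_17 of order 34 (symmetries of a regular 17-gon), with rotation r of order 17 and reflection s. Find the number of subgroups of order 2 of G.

17

|G| = 34 and 2 | 34, so subgroups of order 2 are possible by Lagrange.
The subgroups of order 2 are: {e, r^10s}; {e, r^11s}; {e, r^12s}; {e, r^13s}; … (17 in all).
So G has 17 subgroups of order 2.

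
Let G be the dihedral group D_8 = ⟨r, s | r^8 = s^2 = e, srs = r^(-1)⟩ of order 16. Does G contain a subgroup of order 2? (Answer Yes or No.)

Yes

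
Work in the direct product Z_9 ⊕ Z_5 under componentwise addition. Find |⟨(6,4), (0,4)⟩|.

|⟨(6,4)⟩| = 15 and |⟨(0,4)⟩| = 5, so |H| is a multiple of lcm(15, 5) = 15 and divides |G| = 45.
Closing under the operation: H = {(0,0), (0,1), (0,2), (0,3), (0,4), (3,0), (3,1), (3,2), (3,3), (3,4), (6,0), (6,1), (6,2), (6,3), (6,4)}, so |H| = 15.

15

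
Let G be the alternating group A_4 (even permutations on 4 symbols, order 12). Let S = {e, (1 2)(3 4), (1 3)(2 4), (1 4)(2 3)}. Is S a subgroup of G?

|S| = 4 divides |G| = 12, consistent with Lagrange.
S contains the identity, every element's inverse is in S, and S is closed under ∘: it is a subgroup.

Yes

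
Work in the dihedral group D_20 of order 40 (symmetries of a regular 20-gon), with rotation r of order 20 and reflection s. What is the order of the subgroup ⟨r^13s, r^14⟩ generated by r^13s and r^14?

|⟨r^13s⟩| = 2 and |⟨r^14⟩| = 10, so |H| is a multiple of lcm(2, 10) = 10 and divides |G| = 40.
Closing under the operation: H = {e, r^2, r^4, r^6, r^8, r^10, r^12, r^14, r^16, r^18, rs, r^3s, r^5s, r^7s, r^9s, r^11s, r^13s, r^15s, r^17s, r^19s}, so |H| = 20.

20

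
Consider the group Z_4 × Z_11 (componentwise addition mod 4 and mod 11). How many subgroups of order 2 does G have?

|G| = 44 and 2 | 44, so subgroups of order 2 are possible by Lagrange.
The subgroups of order 2 are: {(0,0), (2,0)}.
So G has 1 subgroup of order 2.

1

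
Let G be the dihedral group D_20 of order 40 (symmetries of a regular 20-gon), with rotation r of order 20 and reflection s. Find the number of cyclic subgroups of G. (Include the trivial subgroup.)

Group the elements of G by the cyclic subgroup they generate; each cyclic subgroup of order d accounts for φ(d) elements.
Cyclic subgroups by order — order 1: 1; order 2: 21; order 4: 1; order 5: 1; order 10: 1; order 20: 1.
Total: 26.

26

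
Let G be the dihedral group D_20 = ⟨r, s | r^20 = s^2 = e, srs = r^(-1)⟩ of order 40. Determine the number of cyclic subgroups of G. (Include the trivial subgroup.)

Each element a generates a cyclic subgroup ⟨a⟩; distinct elements may generate the same one (a cyclic group of order d has φ(d) generators).
Cyclic subgroups by order — order 1: 1; order 2: 21; order 4: 1; order 5: 1; order 10: 1; order 20: 1.
Total: 26.

26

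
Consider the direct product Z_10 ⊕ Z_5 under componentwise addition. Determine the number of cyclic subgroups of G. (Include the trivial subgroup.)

A cyclic subgroup of order d is generated by each of its φ(d) elements of order d, so the cyclic subgroups of order d number (#elements of order d)/φ(d).
Cyclic subgroups by order — order 1: 1; order 2: 1; order 5: 6; order 10: 6.
Total: 14.

14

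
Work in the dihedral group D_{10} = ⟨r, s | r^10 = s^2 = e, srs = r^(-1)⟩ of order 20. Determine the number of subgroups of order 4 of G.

|G| = 20 and 4 | 20, so subgroups of order 4 are possible by Lagrange.
The subgroups of order 4 are: {e, r^5, r^2s, r^7s}; {e, r^5, r^3s, r^8s}; {e, r^5, r^4s, r^9s}; {e, r^5, s, r^5s}; … (5 in all).
So G has 5 subgroups of order 4.

5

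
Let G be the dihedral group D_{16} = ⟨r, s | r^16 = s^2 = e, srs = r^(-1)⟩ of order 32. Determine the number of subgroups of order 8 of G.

|G| = 32 and 8 | 32, so subgroups of order 8 are possible by Lagrange.
The subgroups of order 8 are: {e, r^2, r^4, r^6, r^8, r^10, r^12, r^14}; {e, r^4, r^8, r^12, r^2s, r^6s, r^10s, r^14s}; {e, r^4, r^8, r^12, r^3s, r^7s, r^11s, r^15s}; {e, r^4, r^8, r^12, s, r^4s, r^8s, r^12s}; … (5 in all).
So G has 5 subgroups of order 8.

5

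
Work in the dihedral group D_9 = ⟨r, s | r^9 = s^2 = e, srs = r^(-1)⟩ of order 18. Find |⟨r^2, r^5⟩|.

|⟨r^2⟩| = 9 and |⟨r^5⟩| = 9, so |H| is a multiple of lcm(9, 9) = 9 and divides |G| = 18.
Closing under the operation: H = {e, r, r^2, r^3, r^4, r^5, r^6, r^7, r^8}, so |H| = 9.

9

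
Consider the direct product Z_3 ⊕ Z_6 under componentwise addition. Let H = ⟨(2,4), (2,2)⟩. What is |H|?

|⟨(2,4)⟩| = 3 and |⟨(2,2)⟩| = 3, so |H| is a multiple of lcm(3, 3) = 3 and divides |G| = 18.
Closing under the operation: H = {(0,0), (0,2), (0,4), (1,0), (1,2), (1,4), (2,0), (2,2), (2,4)}, so |H| = 9.

9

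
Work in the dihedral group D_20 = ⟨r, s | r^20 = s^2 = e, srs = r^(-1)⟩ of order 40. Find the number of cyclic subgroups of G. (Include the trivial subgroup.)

26

Each element a generates a cyclic subgroup ⟨a⟩; distinct elements may generate the same one (a cyclic group of order d has φ(d) generators).
Cyclic subgroups by order — order 1: 1; order 2: 21; order 4: 1; order 5: 1; order 10: 1; order 20: 1.
Total: 26.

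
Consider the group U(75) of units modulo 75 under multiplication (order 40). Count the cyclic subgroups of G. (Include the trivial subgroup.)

12

Each element a generates a cyclic subgroup ⟨a⟩; distinct elements may generate the same one (a cyclic group of order d has φ(d) generators).
Cyclic subgroups by order — order 1: 1; order 2: 3; order 4: 2; order 5: 1; order 10: 3; order 20: 2.
Total: 12.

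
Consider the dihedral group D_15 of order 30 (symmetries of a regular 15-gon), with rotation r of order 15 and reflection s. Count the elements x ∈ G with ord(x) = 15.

The elements of order 15 are: r, r^2, r^4, r^7, r^8, r^11, r^13, r^14.
That's 8.

8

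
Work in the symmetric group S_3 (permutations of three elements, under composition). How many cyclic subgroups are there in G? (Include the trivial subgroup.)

5

Group the elements of G by the cyclic subgroup they generate; each cyclic subgroup of order d accounts for φ(d) elements.
Cyclic subgroups by order — order 1: 1; order 2: 3; order 3: 1.
Total: 5.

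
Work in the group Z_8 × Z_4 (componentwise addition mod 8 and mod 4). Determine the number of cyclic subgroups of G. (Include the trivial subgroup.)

A cyclic subgroup of order d is generated by each of its φ(d) elements of order d, so the cyclic subgroups of order d number (#elements of order d)/φ(d).
Cyclic subgroups by order — order 1: 1; order 2: 3; order 4: 6; order 8: 4.
Total: 14.

14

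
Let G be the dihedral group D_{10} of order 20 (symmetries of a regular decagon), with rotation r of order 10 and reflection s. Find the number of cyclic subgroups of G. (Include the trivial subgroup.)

14

Group the elements of G by the cyclic subgroup they generate; each cyclic subgroup of order d accounts for φ(d) elements.
Cyclic subgroups by order — order 1: 1; order 2: 11; order 5: 1; order 10: 1.
Total: 14.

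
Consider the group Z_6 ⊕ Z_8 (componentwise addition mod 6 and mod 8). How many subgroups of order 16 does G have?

1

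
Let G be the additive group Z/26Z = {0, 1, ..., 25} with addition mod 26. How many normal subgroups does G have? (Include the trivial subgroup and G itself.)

4

G is abelian, so every subgroup is normal.
G has 4 subgroups in total, hence 4 normal subgroups.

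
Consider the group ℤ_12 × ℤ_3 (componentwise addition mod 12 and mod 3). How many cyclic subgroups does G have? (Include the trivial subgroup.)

15

A cyclic subgroup of order d is generated by each of its φ(d) elements of order d, so the cyclic subgroups of order d number (#elements of order d)/φ(d).
Cyclic subgroups by order — order 1: 1; order 2: 1; order 3: 4; order 4: 1; order 6: 4; order 12: 4.
Total: 15.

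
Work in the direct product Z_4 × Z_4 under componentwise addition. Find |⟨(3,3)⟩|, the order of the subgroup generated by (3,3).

The order of (3,3) in Z_4 × Z_4 is lcm(ord(3) in Z_4, ord(3) in Z_4).
ord(3) = 4 and ord(3) = 4, so |⟨(3,3)⟩| = lcm(4, 4) = 4.

4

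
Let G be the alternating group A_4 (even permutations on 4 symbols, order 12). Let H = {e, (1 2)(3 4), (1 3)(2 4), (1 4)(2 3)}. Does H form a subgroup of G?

Yes

|H| = 4 divides |G| = 12, consistent with Lagrange.
H contains the identity, every element's inverse is in H, and H is closed under ∘: it is a subgroup.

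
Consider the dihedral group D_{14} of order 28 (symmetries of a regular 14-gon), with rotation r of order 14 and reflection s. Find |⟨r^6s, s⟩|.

|⟨r^6s⟩| = 2 and |⟨s⟩| = 2, so |H| is a multiple of lcm(2, 2) = 2 and divides |G| = 28.
Closing under the operation: H = {e, r^2, r^4, r^6, r^8, r^10, r^12, s, r^2s, r^4s, r^6s, r^8s, r^10s, r^12s}, so |H| = 14.

14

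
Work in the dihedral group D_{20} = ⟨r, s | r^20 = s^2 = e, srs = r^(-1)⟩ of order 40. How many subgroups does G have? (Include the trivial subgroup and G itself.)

|G| = 40, so by Lagrange every subgroup order divides 40. Divisors: 1, 2, 4, 5, 8, 10, 20, 40.
Subgroups by order — order 1: 1; order 2: 21; order 4: 11; order 5: 1; order 8: 5; order 10: 5; order 20: 3; order 40: 1.
Total: 1 + 21 + 11 + 1 + 5 + 5 + 3 + 1 = 48.

48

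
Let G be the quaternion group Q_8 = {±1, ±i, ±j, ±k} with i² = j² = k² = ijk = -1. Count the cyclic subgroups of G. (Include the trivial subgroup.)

Each element a generates a cyclic subgroup ⟨a⟩; distinct elements may generate the same one (a cyclic group of order d has φ(d) generators).
Cyclic subgroups by order — order 1: 1; order 2: 1; order 4: 3.
Total: 5.

5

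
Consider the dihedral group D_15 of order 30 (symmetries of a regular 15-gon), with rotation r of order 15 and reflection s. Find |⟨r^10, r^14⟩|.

|⟨r^10⟩| = 3 and |⟨r^14⟩| = 15, so |H| is a multiple of lcm(3, 15) = 15 and divides |G| = 30.
Closing under the operation: H = {e, r, r^2, r^3, r^4, r^5, r^6, r^7, r^8, r^9, r^10, r^11, r^12, r^13, r^14}, so |H| = 15.

15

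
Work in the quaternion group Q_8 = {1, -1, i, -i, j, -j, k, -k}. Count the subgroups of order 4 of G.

3

|G| = 8 and 4 | 8, so subgroups of order 4 are possible by Lagrange.
The subgroups of order 4 are: {1, -1, i, -i}; {1, -1, j, -j}; {1, -1, k, -k}.
So G has 3 subgroups of order 4.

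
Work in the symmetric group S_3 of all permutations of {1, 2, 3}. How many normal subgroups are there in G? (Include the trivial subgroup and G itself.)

3

G has 6 subgroups. Checking conjugation-invariance by order — order 1: 1/1 normal; order 2: 0/3 normal; order 3: 1/1 normal; order 6: 1/1 normal.
Total normal subgroups: 3.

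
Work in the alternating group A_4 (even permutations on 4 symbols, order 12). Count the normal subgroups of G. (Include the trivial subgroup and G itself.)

G has 10 subgroups. Checking conjugation-invariance by order — order 1: 1/1 normal; order 2: 0/3 normal; order 3: 0/4 normal; order 4: 1/1 normal; order 12: 1/1 normal.
Total normal subgroups: 3.

3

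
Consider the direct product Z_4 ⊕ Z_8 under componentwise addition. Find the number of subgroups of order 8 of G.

|G| = 32 and 8 | 32, so subgroups of order 8 are possible by Lagrange.
The subgroups of order 8 are: {(0,0), (0,1), (0,2), (0,3), (0,4), (0,5), (0,6), (0,7)}; {(0,0), (0,2), (0,4), (0,6), (2,0), (2,2), (2,4), (2,6)}; {(0,0), (0,2), (0,4), (0,6), (2,1), (2,3), (2,5), (2,7)}; {(0,0), (0,4), (1,0), (1,4), (2,0), (2,4), (3,0), (3,4)}; … (7 in all).
So G has 7 subgroups of order 8.

7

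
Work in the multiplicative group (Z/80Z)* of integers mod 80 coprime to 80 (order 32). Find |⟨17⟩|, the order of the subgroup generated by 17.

4

Compute successive powers of 17 mod 80: 17, 49, 33, 1; 17^4 ≡ 1 (mod 80).
So |⟨17⟩| = 4.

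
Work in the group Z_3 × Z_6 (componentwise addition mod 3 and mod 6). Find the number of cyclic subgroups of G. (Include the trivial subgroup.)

10

A cyclic subgroup of order d is generated by each of its φ(d) elements of order d, so the cyclic subgroups of order d number (#elements of order d)/φ(d).
Cyclic subgroups by order — order 1: 1; order 2: 1; order 3: 4; order 6: 4.
Total: 10.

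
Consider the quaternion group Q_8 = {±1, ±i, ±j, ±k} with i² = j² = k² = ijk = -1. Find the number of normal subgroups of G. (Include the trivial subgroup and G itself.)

6

G has 6 subgroups. Checking conjugation-invariance by order — order 1: 1/1 normal; order 2: 1/1 normal; order 4: 3/3 normal; order 8: 1/1 normal.
Total normal subgroups: 6.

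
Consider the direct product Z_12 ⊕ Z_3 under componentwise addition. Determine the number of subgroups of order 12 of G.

4

|G| = 36 and 12 | 36, so subgroups of order 12 are possible by Lagrange.
The subgroups of order 12 are: {(0,0), (0,1), (0,2), (3,0), (3,1), (3,2), (6,0), (6,1), (6,2), (9,0), (9,1), (9,2)}; {(0,0), (1,0), (2,0), (3,0), (4,0), (5,0), (6,0), (7,0), (8,0), (9,0), (10,0), (11,0)}; {(0,0), (1,1), (2,2), (3,0), (4,1), (5,2), (6,0), (7,1), (8,2), (9,0), (10,1), (11,2)}; {(0,0), (1,2), (2,1), (3,0), (4,2), (5,1), (6,0), (7,2), (8,1), (9,0), (10,2), (11,1)}.
So G has 4 subgroups of order 12.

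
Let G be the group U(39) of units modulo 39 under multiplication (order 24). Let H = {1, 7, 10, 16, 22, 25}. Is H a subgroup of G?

No

7 ∈ H but its inverse 28 ∉ H, so H is not a subgroup.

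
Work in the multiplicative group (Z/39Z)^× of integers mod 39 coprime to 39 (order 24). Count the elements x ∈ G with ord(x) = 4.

4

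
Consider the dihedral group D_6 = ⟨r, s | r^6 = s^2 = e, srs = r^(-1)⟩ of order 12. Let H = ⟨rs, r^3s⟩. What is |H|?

6

|⟨rs⟩| = 2 and |⟨r^3s⟩| = 2, so |H| is a multiple of lcm(2, 2) = 2 and divides |G| = 12.
Closing under the operation: H = {e, r^2, r^4, rs, r^3s, r^5s}, so |H| = 6.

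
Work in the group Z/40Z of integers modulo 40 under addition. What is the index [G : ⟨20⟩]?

20

|⟨20⟩| = 2 and |G| = 40.
By Lagrange, [G : H] = |G|/|H| = 40/2 = 20.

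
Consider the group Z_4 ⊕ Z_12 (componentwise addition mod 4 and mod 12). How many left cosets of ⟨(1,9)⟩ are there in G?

12

|⟨(1,9)⟩| = 4 and |G| = 48.
By Lagrange, [G : H] = |G|/|H| = 48/4 = 12.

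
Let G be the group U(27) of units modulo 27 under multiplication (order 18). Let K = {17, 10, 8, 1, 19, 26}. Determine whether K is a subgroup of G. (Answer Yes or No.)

|K| = 6 divides |G| = 18, consistent with Lagrange.
K contains the identity, every element's inverse is in K, and K is closed under ·: it is a subgroup.
In fact K = ⟨17⟩.

Yes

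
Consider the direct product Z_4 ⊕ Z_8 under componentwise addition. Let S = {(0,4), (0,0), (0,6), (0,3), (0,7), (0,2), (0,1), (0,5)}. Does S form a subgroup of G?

Yes

|S| = 8 divides |G| = 32, consistent with Lagrange.
S contains the identity, every element's inverse is in S, and S is closed under +: it is a subgroup.
In fact S = ⟨(0,1)⟩.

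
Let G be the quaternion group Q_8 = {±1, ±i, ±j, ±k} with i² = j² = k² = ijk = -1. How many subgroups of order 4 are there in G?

3

|G| = 8 and 4 | 8, so subgroups of order 4 are possible by Lagrange.
The subgroups of order 4 are: {1, -1, i, -i}; {1, -1, j, -j}; {1, -1, k, -k}.
So G has 3 subgroups of order 4.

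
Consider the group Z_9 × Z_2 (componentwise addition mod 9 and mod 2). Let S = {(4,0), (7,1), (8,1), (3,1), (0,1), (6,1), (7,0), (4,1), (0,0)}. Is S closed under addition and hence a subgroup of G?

(4,0) ∈ S but its inverse (5,0) ∉ S, so S is not a subgroup.

No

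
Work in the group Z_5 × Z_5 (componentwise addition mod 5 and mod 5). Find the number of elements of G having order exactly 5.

24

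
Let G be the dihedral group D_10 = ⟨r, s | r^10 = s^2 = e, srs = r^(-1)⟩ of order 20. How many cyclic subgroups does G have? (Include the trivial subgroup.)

Each element a generates a cyclic subgroup ⟨a⟩; distinct elements may generate the same one (a cyclic group of order d has φ(d) generators).
Cyclic subgroups by order — order 1: 1; order 2: 11; order 5: 1; order 10: 1.
Total: 14.

14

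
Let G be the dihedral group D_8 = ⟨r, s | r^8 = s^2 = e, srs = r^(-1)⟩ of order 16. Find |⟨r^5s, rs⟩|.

|⟨r^5s⟩| = 2 and |⟨rs⟩| = 2, so |H| is a multiple of lcm(2, 2) = 2 and divides |G| = 16.
Closing under the operation: H = {e, r^4, rs, r^5s}, so |H| = 4.

4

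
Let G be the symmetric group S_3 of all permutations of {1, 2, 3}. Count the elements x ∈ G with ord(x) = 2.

The elements of order 2 are: (2 3), (1 2), (1 3).
That's 3.

3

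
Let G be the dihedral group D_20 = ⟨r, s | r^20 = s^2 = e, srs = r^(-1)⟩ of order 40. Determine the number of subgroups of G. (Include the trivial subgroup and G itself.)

|G| = 40, so by Lagrange every subgroup order divides 40. Divisors: 1, 2, 4, 5, 8, 10, 20, 40.
Subgroups by order — order 1: 1; order 2: 21; order 4: 11; order 5: 1; order 8: 5; order 10: 5; order 20: 3; order 40: 1.
Total: 1 + 21 + 11 + 1 + 5 + 5 + 3 + 1 = 48.

48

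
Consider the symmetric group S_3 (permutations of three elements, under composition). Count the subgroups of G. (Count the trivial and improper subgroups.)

|G| = 6, so by Lagrange every subgroup order divides 6. Divisors: 1, 2, 3, 6.
Subgroups by order — order 1: 1; order 2: 3; order 3: 1; order 6: 1.
Total: 1 + 3 + 1 + 1 = 6.

6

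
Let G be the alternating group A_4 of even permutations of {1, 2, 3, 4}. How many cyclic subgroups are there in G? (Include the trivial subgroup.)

Each element a generates a cyclic subgroup ⟨a⟩; distinct elements may generate the same one (a cyclic group of order d has φ(d) generators).
Cyclic subgroups by order — order 1: 1; order 2: 3; order 3: 4.
Total: 8.

8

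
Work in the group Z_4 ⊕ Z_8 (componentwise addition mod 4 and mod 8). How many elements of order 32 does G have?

0

An element (a,b) has order lcm(ord(a), ord(b)); count pairs with lcm equal to 32.
Enumerating gives 0 such elements.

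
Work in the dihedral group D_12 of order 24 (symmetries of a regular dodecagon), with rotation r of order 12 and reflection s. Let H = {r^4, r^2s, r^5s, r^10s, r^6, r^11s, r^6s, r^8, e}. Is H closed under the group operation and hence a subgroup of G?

|H| = 9 does not divide |G| = 24, so by Lagrange H is not a subgroup.

No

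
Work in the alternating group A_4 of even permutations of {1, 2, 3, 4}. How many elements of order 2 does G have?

The elements of order 2 are: (1 2)(3 4), (1 3)(2 4), (1 4)(2 3).
That's 3.

3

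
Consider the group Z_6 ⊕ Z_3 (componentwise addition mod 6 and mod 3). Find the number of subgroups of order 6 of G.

4

|G| = 18 and 6 | 18, so subgroups of order 6 are possible by Lagrange.
The subgroups of order 6 are: {(0,0), (0,1), (0,2), (3,0), (3,1), (3,2)}; {(0,0), (1,0), (2,0), (3,0), (4,0), (5,0)}; {(0,0), (1,1), (2,2), (3,0), (4,1), (5,2)}; {(0,0), (1,2), (2,1), (3,0), (4,2), (5,1)}.
So G has 4 subgroups of order 6.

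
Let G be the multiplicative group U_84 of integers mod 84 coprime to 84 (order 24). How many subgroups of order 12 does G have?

7

|G| = 24 and 12 | 24, so subgroups of order 12 are possible by Lagrange.
The subgroups of order 12 are: {1, 11, 13, 23, 25, 37, 47, 59, 61, 71, 73, 83}; {1, 5, 11, 17, 19, 23, 25, 31, 37, 41, 55, 71}; {1, 11, 23, 25, 29, 37, 43, 53, 65, 67, 71, 79}; {1, 5, 13, 17, 25, 29, 37, 41, 53, 61, 65, 73}; … (7 in all).
So G has 7 subgroups of order 12.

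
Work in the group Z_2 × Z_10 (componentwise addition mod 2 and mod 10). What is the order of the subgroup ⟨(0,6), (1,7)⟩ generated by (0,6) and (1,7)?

10

|⟨(0,6)⟩| = 5 and |⟨(1,7)⟩| = 10, so |H| is a multiple of lcm(5, 10) = 10 and divides |G| = 20.
Closing under the operation: H = {(0,0), (0,2), (0,4), (0,6), (0,8), (1,1), (1,3), (1,5), (1,7), (1,9)}, so |H| = 10.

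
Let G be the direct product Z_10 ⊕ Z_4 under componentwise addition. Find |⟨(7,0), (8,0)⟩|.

10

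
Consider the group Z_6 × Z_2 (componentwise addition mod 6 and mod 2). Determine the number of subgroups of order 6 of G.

3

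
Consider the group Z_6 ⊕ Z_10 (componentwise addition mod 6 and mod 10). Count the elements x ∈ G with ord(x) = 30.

24

An element (a,b) has order lcm(ord(a), ord(b)); count pairs with lcm equal to 30.
Enumerating gives 24 such elements.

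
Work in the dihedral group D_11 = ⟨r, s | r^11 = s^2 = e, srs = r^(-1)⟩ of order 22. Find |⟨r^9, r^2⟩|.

11

|⟨r^9⟩| = 11 and |⟨r^2⟩| = 11, so |H| is a multiple of lcm(11, 11) = 11 and divides |G| = 22.
Closing under the operation: H = {e, r, r^2, r^3, r^4, r^5, r^6, r^7, r^8, r^9, r^10}, so |H| = 11.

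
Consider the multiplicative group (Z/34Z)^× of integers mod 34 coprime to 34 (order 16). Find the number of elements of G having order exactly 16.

The elements of order 16 are: 3, 5, 7, 11, 23, 27, 29, 31.
That's 8.

8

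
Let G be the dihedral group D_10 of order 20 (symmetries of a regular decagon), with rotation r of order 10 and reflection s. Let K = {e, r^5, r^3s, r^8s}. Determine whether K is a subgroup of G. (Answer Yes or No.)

Yes

|K| = 4 divides |G| = 20, consistent with Lagrange.
K contains the identity, every element's inverse is in K, and K is closed under ·: it is a subgroup.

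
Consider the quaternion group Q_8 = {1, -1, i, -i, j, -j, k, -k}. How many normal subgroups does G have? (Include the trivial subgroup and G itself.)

G has 6 subgroups. Checking conjugation-invariance by order — order 1: 1/1 normal; order 2: 1/1 normal; order 4: 3/3 normal; order 8: 1/1 normal.
Total normal subgroups: 6.

6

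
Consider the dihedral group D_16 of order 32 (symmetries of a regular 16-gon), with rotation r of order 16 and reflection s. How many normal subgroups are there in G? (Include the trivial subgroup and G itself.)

8

G has 36 subgroups. Checking conjugation-invariance by order — order 1: 1/1 normal; order 2: 1/17 normal; order 4: 1/9 normal; order 8: 1/5 normal; order 16: 3/3 normal; order 32: 1/1 normal.
Total normal subgroups: 8.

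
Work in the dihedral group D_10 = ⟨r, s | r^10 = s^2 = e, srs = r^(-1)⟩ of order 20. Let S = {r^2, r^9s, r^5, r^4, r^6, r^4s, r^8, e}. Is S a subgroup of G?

|S| = 8 does not divide |G| = 20, so by Lagrange S is not a subgroup.

No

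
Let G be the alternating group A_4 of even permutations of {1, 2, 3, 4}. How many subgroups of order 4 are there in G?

1

|G| = 12 and 4 | 12, so subgroups of order 4 are possible by Lagrange.
The subgroups of order 4 are: {e, (1 2)(3 4), (1 3)(2 4), (1 4)(2 3)}.
So G has 1 subgroup of order 4.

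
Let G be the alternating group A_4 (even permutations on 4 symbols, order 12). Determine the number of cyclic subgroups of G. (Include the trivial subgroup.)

8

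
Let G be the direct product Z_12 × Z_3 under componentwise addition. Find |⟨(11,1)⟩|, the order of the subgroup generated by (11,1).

The order of (11,1) in Z_12 × Z_3 is lcm(ord(11) in Z_12, ord(1) in Z_3).
ord(11) = 12 and ord(1) = 3, so |⟨(11,1)⟩| = lcm(12, 3) = 12.

12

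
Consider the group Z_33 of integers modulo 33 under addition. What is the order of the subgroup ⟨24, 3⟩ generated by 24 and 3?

11

|⟨24⟩| = 11 and |⟨3⟩| = 11, so |H| is a multiple of lcm(11, 11) = 11 and divides |G| = 33.
Closing under the operation: H = {0, 3, 6, 9, 12, 15, 18, 21, 24, 27, 30}, so |H| = 11.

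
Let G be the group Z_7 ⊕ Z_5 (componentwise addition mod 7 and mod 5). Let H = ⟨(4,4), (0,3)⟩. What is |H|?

35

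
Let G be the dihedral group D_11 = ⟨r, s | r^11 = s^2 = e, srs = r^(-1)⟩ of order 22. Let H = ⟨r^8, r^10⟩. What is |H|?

|⟨r^8⟩| = 11 and |⟨r^10⟩| = 11, so |H| is a multiple of lcm(11, 11) = 11 and divides |G| = 22.
Closing under the operation: H = {e, r, r^2, r^3, r^4, r^5, r^6, r^7, r^8, r^9, r^10}, so |H| = 11.

11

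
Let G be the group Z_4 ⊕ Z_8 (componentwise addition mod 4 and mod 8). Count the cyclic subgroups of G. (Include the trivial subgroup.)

14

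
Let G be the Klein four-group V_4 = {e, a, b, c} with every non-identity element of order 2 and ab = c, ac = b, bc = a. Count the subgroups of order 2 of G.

3

|G| = 4 and 2 | 4, so subgroups of order 2 are possible by Lagrange.
The subgroups of order 2 are: {e, a}; {e, b}; {e, c}.
So G has 3 subgroups of order 2.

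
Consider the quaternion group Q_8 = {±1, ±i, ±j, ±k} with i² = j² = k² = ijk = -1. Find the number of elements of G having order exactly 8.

No element of G has order 8 (even though 8 | 8).

0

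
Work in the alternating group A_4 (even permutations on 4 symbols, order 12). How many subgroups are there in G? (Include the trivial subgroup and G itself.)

10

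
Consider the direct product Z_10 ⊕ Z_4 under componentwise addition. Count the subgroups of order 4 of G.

3

|G| = 40 and 4 | 40, so subgroups of order 4 are possible by Lagrange.
The subgroups of order 4 are: {(0,0), (0,1), (0,2), (0,3)}; {(0,0), (0,2), (5,0), (5,2)}; {(0,0), (0,2), (5,1), (5,3)}.
So G has 3 subgroups of order 4.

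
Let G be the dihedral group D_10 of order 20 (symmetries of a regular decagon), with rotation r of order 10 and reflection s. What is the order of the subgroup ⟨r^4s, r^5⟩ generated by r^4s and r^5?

4

|⟨r^4s⟩| = 2 and |⟨r^5⟩| = 2, so |H| is a multiple of lcm(2, 2) = 2 and divides |G| = 20.
Closing under the operation: H = {e, r^5, r^4s, r^9s}, so |H| = 4.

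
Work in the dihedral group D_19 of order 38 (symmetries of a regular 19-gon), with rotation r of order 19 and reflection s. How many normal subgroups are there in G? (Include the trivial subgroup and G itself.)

3

G has 22 subgroups. Checking conjugation-invariance by order — order 1: 1/1 normal; order 2: 0/19 normal; order 19: 1/1 normal; order 38: 1/1 normal.
Total normal subgroups: 3.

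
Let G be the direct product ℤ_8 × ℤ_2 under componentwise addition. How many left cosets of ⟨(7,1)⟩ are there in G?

2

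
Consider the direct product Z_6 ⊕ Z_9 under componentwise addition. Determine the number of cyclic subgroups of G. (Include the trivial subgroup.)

16

Group the elements of G by the cyclic subgroup they generate; each cyclic subgroup of order d accounts for φ(d) elements.
Cyclic subgroups by order — order 1: 1; order 2: 1; order 3: 4; order 6: 4; order 9: 3; order 18: 3.
Total: 16.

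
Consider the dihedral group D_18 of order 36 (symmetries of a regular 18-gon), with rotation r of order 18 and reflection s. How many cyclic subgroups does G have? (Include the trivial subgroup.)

Each element a generates a cyclic subgroup ⟨a⟩; distinct elements may generate the same one (a cyclic group of order d has φ(d) generators).
Cyclic subgroups by order — order 1: 1; order 2: 19; order 3: 1; order 6: 1; order 9: 1; order 18: 1.
Total: 24.

24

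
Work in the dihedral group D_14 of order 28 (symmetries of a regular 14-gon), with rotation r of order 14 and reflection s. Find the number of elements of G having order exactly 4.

0

No element of G has order 4 (even though 4 | 28).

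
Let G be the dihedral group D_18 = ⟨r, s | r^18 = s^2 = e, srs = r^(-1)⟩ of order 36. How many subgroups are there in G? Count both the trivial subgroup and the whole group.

45

|G| = 36, so by Lagrange every subgroup order divides 36. Divisors: 1, 2, 3, 4, 6, 9, 12, 18, 36.
Subgroups by order — order 1: 1; order 2: 19; order 3: 1; order 4: 9; order 6: 7; order 9: 1; order 12: 3; order 18: 3; order 36: 1.
Total: 1 + 19 + 1 + 9 + 7 + 1 + 3 + 3 + 1 = 45.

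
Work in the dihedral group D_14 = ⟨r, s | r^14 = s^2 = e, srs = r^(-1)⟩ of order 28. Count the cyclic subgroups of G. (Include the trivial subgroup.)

18

A cyclic subgroup of order d is generated by each of its φ(d) elements of order d, so the cyclic subgroups of order d number (#elements of order d)/φ(d).
Cyclic subgroups by order — order 1: 1; order 2: 15; order 7: 1; order 14: 1.
Total: 18.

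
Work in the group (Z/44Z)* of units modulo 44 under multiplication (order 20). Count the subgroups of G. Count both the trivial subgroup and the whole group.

|G| = 20, so by Lagrange every subgroup order divides 20. Divisors: 1, 2, 4, 5, 10, 20.
Subgroups by order — order 1: 1; order 2: 3; order 4: 1; order 5: 1; order 10: 3; order 20: 1.
Total: 1 + 3 + 1 + 1 + 3 + 1 = 10.

10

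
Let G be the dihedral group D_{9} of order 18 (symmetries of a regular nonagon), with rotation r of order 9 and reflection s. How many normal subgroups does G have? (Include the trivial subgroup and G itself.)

4

G has 16 subgroups. Checking conjugation-invariance by order — order 1: 1/1 normal; order 2: 0/9 normal; order 3: 1/1 normal; order 6: 0/3 normal; order 9: 1/1 normal; order 18: 1/1 normal.
Total normal subgroups: 4.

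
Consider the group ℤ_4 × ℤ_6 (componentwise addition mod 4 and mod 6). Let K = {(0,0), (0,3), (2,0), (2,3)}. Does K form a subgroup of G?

|K| = 4 divides |G| = 24, consistent with Lagrange.
K contains the identity, every element's inverse is in K, and K is closed under +: it is a subgroup.

Yes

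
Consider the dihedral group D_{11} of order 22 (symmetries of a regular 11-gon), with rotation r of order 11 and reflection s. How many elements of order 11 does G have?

10

Enumerating element orders in G gives 10 elements of order 11.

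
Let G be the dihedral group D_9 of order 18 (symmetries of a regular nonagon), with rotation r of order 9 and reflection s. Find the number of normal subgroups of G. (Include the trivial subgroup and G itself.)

G has 16 subgroups. Checking conjugation-invariance by order — order 1: 1/1 normal; order 2: 0/9 normal; order 3: 1/1 normal; order 6: 0/3 normal; order 9: 1/1 normal; order 18: 1/1 normal.
Total normal subgroups: 4.

4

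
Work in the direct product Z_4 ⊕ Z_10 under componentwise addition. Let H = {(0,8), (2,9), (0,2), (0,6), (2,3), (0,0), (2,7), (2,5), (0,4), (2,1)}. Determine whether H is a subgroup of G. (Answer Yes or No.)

Yes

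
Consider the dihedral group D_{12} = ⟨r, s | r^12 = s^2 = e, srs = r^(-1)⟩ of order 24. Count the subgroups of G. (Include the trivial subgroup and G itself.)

34

|G| = 24, so by Lagrange every subgroup order divides 24. Divisors: 1, 2, 3, 4, 6, 8, 12, 24.
Subgroups by order — order 1: 1; order 2: 13; order 3: 1; order 4: 7; order 6: 5; order 8: 3; order 12: 3; order 24: 1.
Total: 1 + 13 + 1 + 7 + 5 + 3 + 3 + 1 = 34.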